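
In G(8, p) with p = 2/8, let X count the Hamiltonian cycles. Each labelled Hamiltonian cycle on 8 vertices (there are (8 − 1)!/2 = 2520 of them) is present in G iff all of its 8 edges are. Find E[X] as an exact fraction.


K_8 has (8 − 1)!/2 = 2520 labelled Hamiltonian cycles.
For each such Hamiltonian cycle H, let X_H = 1 if all 8 edges of H are present in G. Then P[X_H = 1] = p^{8} = (1/4)^{8} = 1/65536.
By linearity of expectation: E[X] = Σ_H E[X_H] = 2520 · p^{8} = 2520 · 1/65536 = 315/8192.
Numerically: E[X] ≈ 0.038452.

E[X] = 2520 · (1/4)^{8} = 315/8192 ≈ 0.038452.


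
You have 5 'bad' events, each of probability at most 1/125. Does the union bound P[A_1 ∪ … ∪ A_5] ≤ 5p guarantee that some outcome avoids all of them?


Union bound: P[∪_{i=1}^{5} A_i] ≤ Σ_i P[A_i] ≤ 5·p = 5·(1/125) = 1/25.
Numerically: 1/25 ≈ 0.040000.
Is 1/25 < 1? YES.
Since P[∪ A_i] ≤ 1/25 < 1, the complement has P[∩ A_i^c] ≥ 1 − 1/25 = 24/25 > 0, so some outcome avoids every A_i.

5·p = 1/25 ≈ 0.040000; existence CERTIFIED by the union bound.


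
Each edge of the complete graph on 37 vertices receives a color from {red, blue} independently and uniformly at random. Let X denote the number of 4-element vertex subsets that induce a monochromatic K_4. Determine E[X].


Let X = Σ_S X_S over the C(37, 4) = 66045 subsets S of size 4, where X_S = 1 if the K_4 on S is monochromatic.
For a fixed S, the K_4 on S has C(4, 2) = 6 edges. P[all 6 edges red] = (1/2)^6, and likewise for blue, so P[monochromatic] = 2·(1/2)^6 = 2^{1 − 6} = 1/32.
By linearity: E[X] = C(37, 4) · 2^{1 − 6} = 66045 · 1/32 = 66045/32.
Numerically: E[X] ≈ 2063.90625.

E[X] = C(37,4)·2^(1−C(4,2)) = 66045/32 ≈ 2063.90625.


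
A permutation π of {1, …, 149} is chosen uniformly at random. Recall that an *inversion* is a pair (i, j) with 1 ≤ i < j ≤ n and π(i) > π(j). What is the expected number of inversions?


Write X = Σ X_I over the C(149, 2) = 11026 pairs i < j, with X_I the indicator of one inversion.
There are 11026 indicators.
For each fixed pair i < j, the values π(i) and π(j) are two distinct elements of {1, …, 149} in uniformly random order; by symmetry P[π(i) > π(j)] = 1/2.
By linearity: E[X] = 11026 · (1/2) = C(149, 2) · (1/2) = 11026/2 = 5513 ≈ 5513.00000.

E[X] = 5513 = 5513.00000.


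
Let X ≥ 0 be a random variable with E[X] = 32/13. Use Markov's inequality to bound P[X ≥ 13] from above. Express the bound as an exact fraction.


μ = E[X] = 32/13, a = 13.
Markov: P[X ≥ 13] ≤ μ/a = (32/13)/13 = 32/169.
Numerically: ≈ 0.189349.
(Since a = 13 > μ = 2.461538, the bound 32/169 is < 1 and informative.)

P[X ≥ 13] ≤ 32/169 ≈ 0.189349.


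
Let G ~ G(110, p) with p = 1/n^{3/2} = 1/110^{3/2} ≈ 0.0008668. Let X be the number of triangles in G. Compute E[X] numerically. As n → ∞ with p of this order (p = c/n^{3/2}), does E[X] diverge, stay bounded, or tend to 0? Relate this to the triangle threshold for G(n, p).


Number of potential triangles: C(110, 3) = 215820.
Each occurs with probability p³ ≈ (0.0008668)³ ≈ 6.512278e-10.
By linearity: E[X] = C(110, 3)·p³ ≈ 215820 · 6.512278e-10 ≈ 0.0001.
Since α = 3/2 > 1, p = c/n^{3/2} = o(1/n) is below the triangle threshold p ~ 1/n. Asymptotically E[X] ~ (c³/6)·n^{3(1−α)} = (1³/6)·n^{-1.5} → 0, so by Markov's inequality G has no triangles w.h.p.

E[X] ≈ 0.0001; in regime p = Θ(1/n^{3/2}) E[X] tends to 0 (below the triangle threshold p ~ 1/n).


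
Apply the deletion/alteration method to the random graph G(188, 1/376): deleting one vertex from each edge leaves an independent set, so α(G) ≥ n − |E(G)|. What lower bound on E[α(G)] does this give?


E[|E(G)|] = C(188, 2)·p = 17578 · (1/376) = 187/4.
E[α(G)] ≥ n − E[|E(G)|] = 188 − 187/4 = 565/4.
Numerically: ≈ 141.25000.
(This is only a lower bound; the true E[α(G)] may be larger.)

E[α(G)] ≥ 565/4 ≈ 141.25000.


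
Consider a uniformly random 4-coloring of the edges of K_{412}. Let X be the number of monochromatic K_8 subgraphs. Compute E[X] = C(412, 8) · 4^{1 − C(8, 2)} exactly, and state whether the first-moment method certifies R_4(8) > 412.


E[X] = C(412, 8) · 4^{1 − 28} = 19229204065337145 · 4^{−27} = 19229204065337145/18014398509481984.
As a reduced fraction: E[X] = 19229204065337145/18014398509481984 ≈ 1.0674.
Is E[X] < 1? NO.
Since E[X] ≥ 1, the first-moment bound is inconclusive at n = 412; it does NOT by itself certify R_4(8) > 412.

E[X] = 19229204065337145/18014398509481984 ≈ 1.0674; E[X] ≥ 1; first-moment method inconclusive here.


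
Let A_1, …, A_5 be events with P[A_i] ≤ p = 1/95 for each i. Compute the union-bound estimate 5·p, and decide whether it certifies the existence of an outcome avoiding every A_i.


Union bound: P[∪_{i=1}^{5} A_i] ≤ Σ_i P[A_i] ≤ 5·p = 5·(1/95) = 1/19.
Numerically: 1/19 ≈ 0.052632.
Is 1/19 < 1? YES.
Since P[∪ A_i] ≤ 1/19 < 1, the complement has P[∩ A_i^c] ≥ 1 − 1/19 = 18/19 > 0, so some outcome avoids every A_i.

5·p = 1/19 ≈ 0.052632; existence CERTIFIED by the union bound.


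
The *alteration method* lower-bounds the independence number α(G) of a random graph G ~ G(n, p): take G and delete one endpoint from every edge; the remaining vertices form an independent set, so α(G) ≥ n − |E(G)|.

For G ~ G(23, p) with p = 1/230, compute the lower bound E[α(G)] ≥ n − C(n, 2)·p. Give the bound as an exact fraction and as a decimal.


E[|E(G)|] = C(23, 2)·p = 253 · (1/230) = 11/10.
E[α(G)] ≥ n − E[|E(G)|] = 23 − 11/10 = 219/10.
Numerically: ≈ 21.90000.
(This is only a lower bound; the true E[α(G)] may be larger.)

E[α(G)] ≥ 219/10 ≈ 21.90000.


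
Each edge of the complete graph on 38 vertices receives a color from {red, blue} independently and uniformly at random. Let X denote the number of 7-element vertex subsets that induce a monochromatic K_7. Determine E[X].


Let X = Σ_S X_S over the C(38, 7) = 12620256 subsets S of size 7, where X_S = 1 if the K_7 on S is monochromatic.
For a fixed S, the K_7 on S has C(7, 2) = 21 edges. P[all 21 edges red] = (1/2)^21, and likewise for blue, so P[monochromatic] = 2·(1/2)^21 = 2^{1 − 21} = 1/1048576.
Summing: E[X] = C(38, 7) · 2^{1 − 21} = 12620256 · 1/1048576 = 394383/32768.
Numerically: E[X] ≈ 12.035614.

E[X] = C(38,7)·2^(1−C(7,2)) = 394383/32768 ≈ 12.035614.


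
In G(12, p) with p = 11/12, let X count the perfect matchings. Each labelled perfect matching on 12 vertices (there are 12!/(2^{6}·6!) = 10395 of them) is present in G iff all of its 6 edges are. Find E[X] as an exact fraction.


K_12 has 12!/(2^{6}·6!) = 10395 labelled perfect matchings.
For each such perfect matching H, let X_H = 1 if all 6 edges of H are present in G. Then P[X_H = 1] = p^{6} = (11/12)^{6} = 1771561/2985984.
By linearity: E[X] = Σ_H E[X_H] = 10395 · p^{6} = 10395 · 1771561/2985984 = 682050985/110592.
Numerically: E[X] ≈ 6167.27.

E[X] = 10395 · (11/12)^{6} = 682050985/110592 ≈ 6167.27.


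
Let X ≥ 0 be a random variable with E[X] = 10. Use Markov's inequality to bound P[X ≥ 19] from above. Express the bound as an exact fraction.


μ = E[X] = 10, a = 19.
Markov: P[X ≥ 19] ≤ μ/a = (10)/19 = 10/19.
Numerically: ≈ 0.52632.
(Since a = 19 > μ = 10.00000, the bound 10/19 is < 1 and informative.)

P[X ≥ 19] ≤ 10/19 ≈ 0.52632.


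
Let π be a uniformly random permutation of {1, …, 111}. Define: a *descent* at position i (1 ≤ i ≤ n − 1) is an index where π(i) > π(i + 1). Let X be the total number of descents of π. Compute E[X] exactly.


Write X = Σ X_I over i = 1, …, 110, with X_I the indicator of one descent.
There are 110 indicators.
For each fixed i, the pair (π(i), π(i+1)) is a uniformly random ordered pair of distinct values from {1, …, 111}; by symmetry P[π(i) > π(i+1)] = 1/2.
By linearity: E[X] = 110 · (1/2) = (111 − 1) · (1/2) = 55 ≈ 55.0000.

E[X] = 55 = 55.0000.


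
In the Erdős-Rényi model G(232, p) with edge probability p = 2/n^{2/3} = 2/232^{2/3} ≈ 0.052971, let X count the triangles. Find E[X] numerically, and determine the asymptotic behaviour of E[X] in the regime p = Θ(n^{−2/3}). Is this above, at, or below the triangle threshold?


Number of potential triangles: C(232, 3) = 2054360.
Each occurs with probability p³ ≈ (0.052971)³ ≈ 1.48632580e-04.
By linearity: E[X] = C(232, 3)·p³ ≈ 2054360 · 1.48632580e-04 ≈ 305.344828.
Since α = 2/3 < 1, p = c/n^{2/3} ≫ 1/n is above the triangle threshold p ~ 1/n. Asymptotically E[X] ~ (c³/6)·n^{3(1−α)} = (2³/6)·n^{1} → ∞; triangles are abundant w.h.p.

E[X] ≈ 305.344828; in regime p = Θ(1/n^{2/3}) E[X] diverges (above the triangle threshold p ~ 1/n).


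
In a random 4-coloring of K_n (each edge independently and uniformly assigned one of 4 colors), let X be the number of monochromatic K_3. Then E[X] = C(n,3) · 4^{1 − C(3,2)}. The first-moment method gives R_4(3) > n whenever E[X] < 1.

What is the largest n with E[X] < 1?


We need C(n, 3) · 4^{1 − 3} < 1, i.e. C(n, 3) < 4^{3 − 1} = 16.
Check values of n near the boundary:
  n = 3: C(3, 3) = 1; 1 < 16? YES
  n = 4: C(4, 3) = 4; 4 < 16? YES
  n = 5: C(5, 3) = 10; 10 < 16? YES
  n = 6: C(6, 3) = 20; 20 < 16? NO
The largest n with C(n, 3) < 16 is n = 5 (where E[X] = 5/8 ≈ 0.62500). Hence R_4(3) > 5, i.e. R_4(3) ≥ 6.

Largest n = 5; hence R_4(3) > 5.


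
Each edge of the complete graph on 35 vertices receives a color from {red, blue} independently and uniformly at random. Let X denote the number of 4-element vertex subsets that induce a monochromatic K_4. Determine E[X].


Let X = Σ_S X_S over the C(35, 4) = 52360 subsets S of size 4, where X_S = 1 if the K_4 on S is monochromatic.
For a fixed S, the K_4 on S has C(4, 2) = 6 edges. P[all 6 edges red] = (1/2)^6, and likewise for blue, so P[monochromatic] = 2·(1/2)^6 = 2^{1 − 6} = 1/32.
Summing: E[X] = C(35, 4) · 2^{1 − 6} = 52360 · 1/32 = 6545/4.
Numerically: E[X] ≈ 1636.250.

E[X] = C(35,4)·2^(1−C(4,2)) = 6545/4 ≈ 1636.250.


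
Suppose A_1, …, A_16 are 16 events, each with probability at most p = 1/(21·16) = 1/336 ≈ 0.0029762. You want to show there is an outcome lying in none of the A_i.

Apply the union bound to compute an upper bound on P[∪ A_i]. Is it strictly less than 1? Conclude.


Union bound: P[∪_{i=1}^{16} A_i] ≤ Σ_i P[A_i] ≤ 16·p = 16·(1/336) = 1/21.
Numerically: 1/21 ≈ 0.0476190.
Is 1/21 < 1? YES.
Since P[∪ A_i] ≤ 1/21 < 1, the complement has P[∩ A_i^c] ≥ 1 − 1/21 = 20/21 > 0, so some outcome avoids every A_i.

16·p = 1/21 ≈ 0.0476190; existence CERTIFIED by the union bound.


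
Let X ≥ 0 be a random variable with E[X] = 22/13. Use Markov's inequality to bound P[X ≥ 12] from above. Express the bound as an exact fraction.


μ = E[X] = 22/13, a = 12.
Markov: P[X ≥ 12] ≤ μ/a = (22/13)/12 = 11/78.
Numerically: ≈ 0.14103.
(Since a = 12 > μ = 1.69231, the bound 11/78 is < 1 and informative.)

P[X ≥ 12] ≤ 11/78 ≈ 0.14103.


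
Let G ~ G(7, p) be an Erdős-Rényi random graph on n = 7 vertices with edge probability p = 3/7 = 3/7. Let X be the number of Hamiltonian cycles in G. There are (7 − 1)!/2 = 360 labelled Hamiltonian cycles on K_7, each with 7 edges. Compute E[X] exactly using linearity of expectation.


K_7 has (7 − 1)!/2 = 360 labelled Hamiltonian cycles.
For each such Hamiltonian cycle H, let X_H = 1 if all 7 edges of H are present in G. Then P[X_H = 1] = p^{7} = (3/7)^{7} = 2187/823543.
By linearity of expectation: E[X] = Σ_H E[X_H] = 360 · p^{7} = 360 · 2187/823543 = 787320/823543.
Numerically: E[X] ≈ 0.956016.

E[X] = 360 · (3/7)^{7} = 787320/823543 ≈ 0.956016.


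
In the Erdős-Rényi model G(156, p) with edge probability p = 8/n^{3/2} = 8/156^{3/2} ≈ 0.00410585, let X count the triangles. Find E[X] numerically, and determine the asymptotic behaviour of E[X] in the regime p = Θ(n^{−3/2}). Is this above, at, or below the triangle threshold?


Number of potential triangles: C(156, 3) = 620620.
Each occurs with probability p³ ≈ (0.00410585)³ ≈ 6.92164416e-08.
By linearity: E[X] = C(156, 3)·p³ ≈ 620620 · 6.92164416e-08 ≈ 0.042957.
Since α = 3/2 > 1, p = c/n^{3/2} = o(1/n) is below the triangle threshold p ~ 1/n. Asymptotically E[X] ~ (c³/6)·n^{3(1−α)} = (8³/6)·n^{-1.5} → 0, so by Markov's inequality G has no triangles w.h.p.

E[X] ≈ 0.042957; in regime p = Θ(1/n^{3/2}) E[X] tends to 0 (below the triangle threshold p ~ 1/n).


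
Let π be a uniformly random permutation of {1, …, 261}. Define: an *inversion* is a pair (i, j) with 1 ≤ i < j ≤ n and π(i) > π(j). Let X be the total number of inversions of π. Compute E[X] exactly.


Write X = Σ X_I over the C(261, 2) = 33930 pairs i < j, with X_I the indicator of one inversion.
There are 33930 indicators.
For each fixed pair i < j, the values π(i) and π(j) are two distinct elements of {1, …, 261} in uniformly random order; by symmetry P[π(i) > π(j)] = 1/2.
By linearity: E[X] = 33930 · (1/2) = C(261, 2) · (1/2) = 33930/2 = 16965 ≈ 16965.000000.

E[X] = 16965 = 16965.000000.


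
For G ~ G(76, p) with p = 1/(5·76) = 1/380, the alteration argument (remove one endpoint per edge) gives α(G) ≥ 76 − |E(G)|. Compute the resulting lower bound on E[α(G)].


E[|E(G)|] = C(76, 2)·p = 2850 · (1/380) = 15/2.
E[α(G)] ≥ n − E[|E(G)|] = 76 − 15/2 = 137/2.
Numerically: ≈ 68.500000.
(This is only a lower bound; the true E[α(G)] may be larger.)

E[α(G)] ≥ 137/2 ≈ 68.500000.


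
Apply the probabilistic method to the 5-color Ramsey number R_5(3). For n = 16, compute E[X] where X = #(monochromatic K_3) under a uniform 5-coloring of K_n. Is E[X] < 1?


E[X] = C(16, 3) · 5^{1 − 3} = 560 · 5^{−2} = 560/25.
As a reduced fraction: E[X] = 112/5 ≈ 22.4000000.
Is E[X] < 1? NO.
Since E[X] ≥ 1, the first-moment bound is inconclusive at n = 16; it does NOT by itself certify R_5(3) > 16.

E[X] = 112/5 ≈ 22.4000000; E[X] ≥ 1; first-moment method inconclusive here.


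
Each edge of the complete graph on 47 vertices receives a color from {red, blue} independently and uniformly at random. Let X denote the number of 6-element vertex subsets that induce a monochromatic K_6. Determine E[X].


Let X = Σ_S X_S over the C(47, 6) = 10737573 subsets S of size 6, where X_S = 1 if the K_6 on S is monochromatic.
For a fixed S, the K_6 on S has C(6, 2) = 15 edges. P[all 15 edges red] = (1/2)^15, and likewise for blue, so P[monochromatic] = 2·(1/2)^15 = 2^{1 − 15} = 1/16384.
Summing: E[X] = C(47, 6) · 2^{1 − 15} = 10737573 · 1/16384 = 10737573/16384.
Numerically: E[X] ≈ 655.369446.

E[X] = C(47,6)·2^(1−C(6,2)) = 10737573/16384 ≈ 655.369446.


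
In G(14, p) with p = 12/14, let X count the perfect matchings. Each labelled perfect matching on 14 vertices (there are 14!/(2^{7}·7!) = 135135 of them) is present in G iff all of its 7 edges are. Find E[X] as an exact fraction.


K_14 has 14!/(2^{7}·7!) = 135135 labelled perfect matchings.
For each such perfect matching H, let X_H = 1 if all 7 edges of H are present in G. Then P[X_H = 1] = p^{7} = (6/7)^{7} = 279936/823543.
Summing the indicators: E[X] = Σ_H E[X_H] = 135135 · p^{7} = 135135 · 279936/823543 = 5404164480/117649.
Numerically: E[X] ≈ 45934.6.

E[X] = 135135 · (6/7)^{7} = 5404164480/117649 ≈ 45934.6.


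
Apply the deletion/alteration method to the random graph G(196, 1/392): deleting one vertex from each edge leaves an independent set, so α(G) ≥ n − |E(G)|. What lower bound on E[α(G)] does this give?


E[|E(G)|] = C(196, 2)·p = 19110 · (1/392) = 195/4.
E[α(G)] ≥ n − E[|E(G)|] = 196 − 195/4 = 589/4.
Numerically: ≈ 147.250000.
(This is only a lower bound; the true E[α(G)] may be larger.)

E[α(G)] ≥ 589/4 ≈ 147.250000.


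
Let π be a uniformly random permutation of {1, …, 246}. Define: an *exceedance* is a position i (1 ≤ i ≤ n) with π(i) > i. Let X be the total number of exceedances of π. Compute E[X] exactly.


Write X = Σ_{i=1}^{246} X_i, where X_i = 1_{π(i) > i}.
For each fixed i, π(i) is uniform over {1, …, 246} (marginal of a uniform permutation), so P[π(i) > i] = (n − i)/n. Summing: Σ_{i=1}^{246} (n − i)/n = (0 + 1 + … + 245)/246 = 246(246 − 1)/(2·246) = (246 − 1)/2.
Hence E[X] = Σ_{i=1}^{246} (246 − i)/246 = 245/2 ≈ 122.500000.

E[X] = 245/2 = 122.500000.


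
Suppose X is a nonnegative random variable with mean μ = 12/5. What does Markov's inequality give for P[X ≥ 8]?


μ = E[X] = 12/5, a = 8.
Markov: P[X ≥ 8] ≤ μ/a = (12/5)/8 = 3/10.
Numerically: ≈ 0.300000.
(Since a = 8 > μ = 2.400000, the bound 3/10 is < 1 and informative.)

P[X ≥ 8] ≤ 3/10 ≈ 0.300000.


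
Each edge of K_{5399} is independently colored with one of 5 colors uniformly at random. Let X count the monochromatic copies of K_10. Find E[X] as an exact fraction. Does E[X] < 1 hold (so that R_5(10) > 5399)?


E[X] = C(5399, 10) · 5^{1 − 45} = 5751065658334180080797359164706 · 5^{−44} = 5751065658334180080797359164706/5684341886080801486968994140625.
As a reduced fraction: E[X] = 5751065658334180080797359164706/5684341886080801486968994140625 ≈ 1.01174.
Is E[X] < 1? NO.
Since E[X] ≥ 1, the first-moment bound is inconclusive at n = 5399; it does NOT by itself certify R_5(10) > 5399.

E[X] = 5751065658334180080797359164706/5684341886080801486968994140625 ≈ 1.01174; E[X] ≥ 1; first-moment method inconclusive here.


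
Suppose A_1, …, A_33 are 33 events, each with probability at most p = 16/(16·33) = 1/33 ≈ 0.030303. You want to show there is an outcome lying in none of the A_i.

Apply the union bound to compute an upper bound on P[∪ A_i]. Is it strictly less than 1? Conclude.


Union bound: P[∪_{i=1}^{33} A_i] ≤ Σ_i P[A_i] ≤ 33·p = 33·(1/33) = 1.
Numerically: 1 ≈ 1.000000.
Is 1 < 1? NO.
Since the bound 1 is ≥ 1, the union bound is uninformative here; it does NOT by itself certify existence.

33·p = 1 ≈ 1.000000; existence NOT certified by the union bound.


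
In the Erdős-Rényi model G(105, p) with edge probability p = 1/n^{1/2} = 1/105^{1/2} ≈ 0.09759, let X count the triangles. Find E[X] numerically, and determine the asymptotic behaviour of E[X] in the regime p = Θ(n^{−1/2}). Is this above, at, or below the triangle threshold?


Number of potential triangles: C(105, 3) = 187460.
Each occurs with probability p³ ≈ (0.09759)³ ≈ 9.294286e-04.
By linearity: E[X] = C(105, 3)·p³ ≈ 187460 · 9.294286e-04 ≈ 174.2307.
Since α = 1/2 < 1, p = c/n^{1/2} ≫ 1/n is above the triangle threshold p ~ 1/n. Asymptotically E[X] ~ (c³/6)·n^{3(1−α)} = (1³/6)·n^{1.5} → ∞; triangles are abundant w.h.p.

E[X] ≈ 174.2307; in regime p = Θ(1/n^{1/2}) E[X] diverges (above the triangle threshold p ~ 1/n).


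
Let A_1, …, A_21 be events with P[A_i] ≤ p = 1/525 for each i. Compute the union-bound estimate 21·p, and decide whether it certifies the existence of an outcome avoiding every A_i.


Union bound: P[∪_{i=1}^{21} A_i] ≤ Σ_i P[A_i] ≤ 21·p = 21·(1/525) = 1/25.
Numerically: 1/25 ≈ 0.0400.
Is 1/25 < 1? YES.
Since P[∪ A_i] ≤ 1/25 < 1, the complement has P[∩ A_i^c] ≥ 1 − 1/25 = 24/25 > 0, so some outcome avoids every A_i.

21·p = 1/25 ≈ 0.0400; existence CERTIFIED by the union bound.


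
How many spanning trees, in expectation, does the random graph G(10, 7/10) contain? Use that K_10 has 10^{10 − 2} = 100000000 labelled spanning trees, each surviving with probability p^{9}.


K_10 has 10^{10 − 2} = 100000000 labelled spanning trees.
For each such spanning tree H, let X_H = 1 if all 9 edges of H are present in G. Then P[X_H = 1] = p^{9} = (7/10)^{9} = 40353607/1000000000.
Summing the indicators: E[X] = Σ_H E[X_H] = 100000000 · p^{9} = 100000000 · 40353607/1000000000 = 40353607/10.
Numerically: E[X] ≈ 4.0354e+06.

E[X] = 100000000 · (7/10)^{9} = 40353607/10 ≈ 4.0354e+06.


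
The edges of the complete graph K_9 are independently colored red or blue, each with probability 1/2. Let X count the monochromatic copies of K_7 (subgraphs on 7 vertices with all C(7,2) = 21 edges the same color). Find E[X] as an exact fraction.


Let X = Σ_S X_S over the C(9, 7) = 36 subsets S of size 7, where X_S = 1 if the K_7 on S is monochromatic.
For a fixed S, the K_7 on S has C(7, 2) = 21 edges. P[all 21 edges red] = (1/2)^21, and likewise for blue, so P[monochromatic] = 2·(1/2)^21 = 2^{1 − 21} = 1/1048576.
Summing: E[X] = C(9, 7) · 2^{1 − 21} = 36 · 1/1048576 = 9/262144.
Numerically: E[X] ≈ 0.00003.

E[X] = C(9,7)·2^(1−C(7,2)) = 9/262144 ≈ 0.00003.


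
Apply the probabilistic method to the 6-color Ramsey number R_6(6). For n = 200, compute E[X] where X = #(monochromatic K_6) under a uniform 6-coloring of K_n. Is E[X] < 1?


E[X] = C(200, 6) · 6^{1 − 15} = 82408626300 · 6^{−14} = 82408626300/78364164096.
As a reduced fraction: E[X] = 6867385525/6530347008 ≈ 1.051611.
Is E[X] < 1? NO.
Since E[X] ≥ 1, the first-moment bound is inconclusive at n = 200; it does NOT by itself certify R_6(6) > 200.

E[X] = 6867385525/6530347008 ≈ 1.051611; E[X] ≥ 1; first-moment method inconclusive here.


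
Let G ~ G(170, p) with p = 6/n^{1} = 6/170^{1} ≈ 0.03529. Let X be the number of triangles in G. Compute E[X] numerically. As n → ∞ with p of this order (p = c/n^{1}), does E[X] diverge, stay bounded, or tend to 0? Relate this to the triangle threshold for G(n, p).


Number of potential triangles: C(170, 3) = 804440.
Each occurs with probability p³ ≈ (0.03529)³ ≈ 4.396499e-05.
By linearity: E[X] = C(170, 3)·p³ ≈ 804440 · 4.396499e-05 ≈ 35.3672.
Here α = 1, so p = 6/n is exactly at the triangle threshold p ~ 1/n. Asymptotically E[X] → c³/6 = 6³/6 = 36 ≈ 36.0000, a bounded constant. In this regime the triangle count is asymptotically Poisson(c³/6).

E[X] ≈ 35.3672; in regime p = Θ(1/n^{1}) E[X] stays bounded (at the triangle threshold p ~ 1/n).


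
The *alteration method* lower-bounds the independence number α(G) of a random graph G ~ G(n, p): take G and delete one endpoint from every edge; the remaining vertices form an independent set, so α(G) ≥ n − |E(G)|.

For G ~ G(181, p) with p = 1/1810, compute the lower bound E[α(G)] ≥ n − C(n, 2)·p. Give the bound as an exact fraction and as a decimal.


E[|E(G)|] = C(181, 2)·p = 16290 · (1/1810) = 9.
E[α(G)] ≥ n − E[|E(G)|] = 181 − 9 = 172.
Numerically: ≈ 172.000000.
(This is only a lower bound; the true E[α(G)] may be larger.)

E[α(G)] ≥ 172 ≈ 172.000000.


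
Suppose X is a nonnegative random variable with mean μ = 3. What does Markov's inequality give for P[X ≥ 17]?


μ = E[X] = 3, a = 17.
Markov: P[X ≥ 17] ≤ μ/a = (3)/17 = 3/17.
Numerically: ≈ 0.176471.
(Since a = 17 > μ = 3.000000, the bound 3/17 is < 1 and informative.)

P[X ≥ 17] ≤ 3/17 ≈ 0.176471.


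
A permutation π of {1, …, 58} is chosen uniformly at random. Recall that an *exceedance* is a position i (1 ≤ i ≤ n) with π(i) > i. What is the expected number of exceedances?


Write X = Σ_{i=1}^{58} X_i, where X_i = 1_{π(i) > i}.
For each fixed i, π(i) is uniform over {1, …, 58} (marginal of a uniform permutation), so P[π(i) > i] = (n − i)/n. Summing: Σ_{i=1}^{58} (n − i)/n = (0 + 1 + … + 57)/58 = 58(58 − 1)/(2·58) = (58 − 1)/2.
Hence E[X] = Σ_{i=1}^{58} (58 − i)/58 = 57/2 ≈ 28.50000.

E[X] = 57/2 = 28.50000.


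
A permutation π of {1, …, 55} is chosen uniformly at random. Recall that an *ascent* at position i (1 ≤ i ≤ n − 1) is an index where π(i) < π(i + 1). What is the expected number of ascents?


Write X = Σ X_I over i = 1, …, 54, with X_I the indicator of one ascent.
There are 54 indicators.
For each fixed i, the pair (π(i), π(i+1)) is a uniformly random ordered pair of distinct values from {1, …, 55}; by symmetry P[π(i) < π(i+1)] = 1/2.
By linearity: E[X] = 54 · (1/2) = (55 − 1) · (1/2) = 27 ≈ 27.000.

E[X] = 27 = 27.000.


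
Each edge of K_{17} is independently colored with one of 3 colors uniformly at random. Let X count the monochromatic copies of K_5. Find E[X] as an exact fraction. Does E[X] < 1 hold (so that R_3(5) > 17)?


E[X] = C(17, 5) · 3^{1 − 10} = 6188 · 3^{−9} = 6188/19683.
As a reduced fraction: E[X] = 6188/19683 ≈ 0.3143830.
Is E[X] < 1? YES.
Since E[X] < 1, there exists a 3-coloring of K_{17} with no monochromatic K_5; hence R_3(5) > 17.

E[X] = 6188/19683 ≈ 0.3143830; E[X] < 1, so R_3(5) > 17.


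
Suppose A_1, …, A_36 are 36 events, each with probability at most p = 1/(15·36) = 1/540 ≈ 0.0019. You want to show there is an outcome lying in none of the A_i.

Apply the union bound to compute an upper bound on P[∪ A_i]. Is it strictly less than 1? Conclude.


Union bound: P[∪_{i=1}^{36} A_i] ≤ Σ_i P[A_i] ≤ 36·p = 36·(1/540) = 1/15.
Numerically: 1/15 ≈ 0.0667.
Is 1/15 < 1? YES.
Since P[∪ A_i] ≤ 1/15 < 1, the complement has P[∩ A_i^c] ≥ 1 − 1/15 = 14/15 > 0, so some outcome avoids every A_i.

36·p = 1/15 ≈ 0.0667; existence CERTIFIED by the union bound.


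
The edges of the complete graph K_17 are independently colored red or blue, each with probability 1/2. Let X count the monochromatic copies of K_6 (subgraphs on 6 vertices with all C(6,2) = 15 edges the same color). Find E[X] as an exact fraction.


Let X = Σ_S X_S over the C(17, 6) = 12376 subsets S of size 6, where X_S = 1 if the K_6 on S is monochromatic.
For a fixed S, the K_6 on S has C(6, 2) = 15 edges. P[all 15 edges red] = (1/2)^15, and likewise for blue, so P[monochromatic] = 2·(1/2)^15 = 2^{1 − 15} = 1/16384.
Summing: E[X] = C(17, 6) · 2^{1 − 15} = 12376 · 1/16384 = 1547/2048.
Numerically: E[X] ≈ 0.7554.

E[X] = C(17,6)·2^(1−C(6,2)) = 1547/2048 ≈ 0.7554.


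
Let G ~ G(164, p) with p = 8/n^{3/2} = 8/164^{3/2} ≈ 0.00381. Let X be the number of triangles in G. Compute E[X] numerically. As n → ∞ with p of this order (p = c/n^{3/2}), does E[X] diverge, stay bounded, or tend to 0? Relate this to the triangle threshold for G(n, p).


Number of potential triangles: C(164, 3) = 721764.
Each occurs with probability p³ ≈ (0.00381)³ ≈ 5.52679e-08.
By linearity: E[X] = C(164, 3)·p³ ≈ 721764 · 5.52679e-08 ≈ 0.040.
Since α = 3/2 > 1, p = c/n^{3/2} = o(1/n) is below the triangle threshold p ~ 1/n. Asymptotically E[X] ~ (c³/6)·n^{3(1−α)} = (8³/6)·n^{-1.5} → 0, so by Markov's inequality G has no triangles w.h.p.

E[X] ≈ 0.040; in regime p = Θ(1/n^{3/2}) E[X] tends to 0 (below the triangle threshold p ~ 1/n).


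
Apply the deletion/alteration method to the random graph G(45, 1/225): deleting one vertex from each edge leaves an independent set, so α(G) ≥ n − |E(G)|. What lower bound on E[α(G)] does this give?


E[|E(G)|] = C(45, 2)·p = 990 · (1/225) = 22/5.
E[α(G)] ≥ n − E[|E(G)|] = 45 − 22/5 = 203/5.
Numerically: ≈ 40.6000.
(This is only a lower bound; the true E[α(G)] may be larger.)

E[α(G)] ≥ 203/5 ≈ 40.6000.


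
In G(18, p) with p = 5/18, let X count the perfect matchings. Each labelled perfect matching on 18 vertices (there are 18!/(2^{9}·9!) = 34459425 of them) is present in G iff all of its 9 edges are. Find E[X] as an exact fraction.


K_18 has 18!/(2^{9}·9!) = 34459425 labelled perfect matchings.
For each such perfect matching H, let X_H = 1 if all 9 edges of H are present in G. Then P[X_H = 1] = p^{9} = (5/18)^{9} = 1953125/198359290368.
By linearity of expectation: E[X] = Σ_H E[X_H] = 34459425 · p^{9} = 34459425 · 1953125/198359290368 = 830908203125/2448880128.
Numerically: E[X] ≈ 339.

E[X] = 34459425 · (5/18)^{9} = 830908203125/2448880128 ≈ 339.


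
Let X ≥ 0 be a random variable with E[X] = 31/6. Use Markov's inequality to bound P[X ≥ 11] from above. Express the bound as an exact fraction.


μ = E[X] = 31/6, a = 11.
Markov: P[X ≥ 11] ≤ μ/a = (31/6)/11 = 31/66.
Numerically: ≈ 0.4697.
(Since a = 11 > μ = 5.1667, the bound 31/66 is < 1 and informative.)

P[X ≥ 11] ≤ 31/66 ≈ 0.4697.


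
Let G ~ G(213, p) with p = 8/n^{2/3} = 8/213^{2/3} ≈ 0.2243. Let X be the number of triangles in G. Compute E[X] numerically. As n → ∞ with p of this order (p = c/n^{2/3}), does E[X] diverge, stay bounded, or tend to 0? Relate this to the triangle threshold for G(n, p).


Number of potential triangles: C(213, 3) = 1587986.
Each occurs with probability p³ ≈ (0.2243)³ ≈ 1.128524e-02.
By linearity: E[X] = C(213, 3)·p³ ≈ 1587986 · 1.128524e-02 ≈ 17920.8013.
Since α = 2/3 < 1, p = c/n^{2/3} ≫ 1/n is above the triangle threshold p ~ 1/n. Asymptotically E[X] ~ (c³/6)·n^{3(1−α)} = (8³/6)·n^{1} → ∞; triangles are abundant w.h.p.

E[X] ≈ 17920.8013; in regime p = Θ(1/n^{2/3}) E[X] diverges (above the triangle threshold p ~ 1/n).


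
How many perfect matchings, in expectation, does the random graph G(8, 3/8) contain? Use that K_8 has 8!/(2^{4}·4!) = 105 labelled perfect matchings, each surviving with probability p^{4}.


K_8 has 8!/(2^{4}·4!) = 105 labelled perfect matchings.
For each such perfect matching H, let X_H = 1 if all 4 edges of H are present in G. Then P[X_H = 1] = p^{4} = (3/8)^{4} = 81/4096.
Summing the indicators: E[X] = Σ_H E[X_H] = 105 · p^{4} = 105 · 81/4096 = 8505/4096.
Numerically: E[X] ≈ 2.076.

E[X] = 105 · (3/8)^{4} = 8505/4096 ≈ 2.076.


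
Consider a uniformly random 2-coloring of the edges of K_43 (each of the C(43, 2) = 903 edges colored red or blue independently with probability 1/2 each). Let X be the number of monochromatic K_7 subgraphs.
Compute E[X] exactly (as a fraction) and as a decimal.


Let X = Σ_S X_S over the C(43, 7) = 32224114 subsets S of size 7, where X_S = 1 if the K_7 on S is monochromatic.
For a fixed S, the K_7 on S has C(7, 2) = 21 edges. P[all 21 edges red] = (1/2)^21, and likewise for blue, so P[monochromatic] = 2·(1/2)^21 = 2^{1 − 21} = 1/1048576.
By linearity of expectation: E[X] = C(43, 7) · 2^{1 − 21} = 32224114 · 1/1048576 = 16112057/524288.
Numerically: E[X] ≈ 30.7313.

E[X] = C(43,7)·2^(1−C(7,2)) = 16112057/524288 ≈ 30.7313.


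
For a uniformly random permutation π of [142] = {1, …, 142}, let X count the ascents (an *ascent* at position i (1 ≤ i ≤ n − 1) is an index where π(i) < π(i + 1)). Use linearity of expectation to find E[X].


Write X = Σ X_I over i = 1, …, 141, with X_I the indicator of one ascent.
There are 141 indicators.
For each fixed i, the pair (π(i), π(i+1)) is a uniformly random ordered pair of distinct values from {1, …, 142}; by symmetry P[π(i) < π(i+1)] = 1/2.
By linearity: E[X] = 141 · (1/2) = (142 − 1) · (1/2) = 141/2 ≈ 70.50000.

E[X] = 141/2 = 70.50000.


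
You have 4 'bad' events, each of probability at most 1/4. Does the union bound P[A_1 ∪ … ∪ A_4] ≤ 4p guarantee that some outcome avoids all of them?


Union bound: P[∪_{i=1}^{4} A_i] ≤ Σ_i P[A_i] ≤ 4·p = 4·(1/4) = 1.
Numerically: 1 ≈ 1.0000000.
Is 1 < 1? NO.
Since the bound 1 is ≥ 1, the union bound is uninformative here; it does NOT by itself certify existence.

4·p = 1 ≈ 1.0000000; existence NOT certified by the union bound.


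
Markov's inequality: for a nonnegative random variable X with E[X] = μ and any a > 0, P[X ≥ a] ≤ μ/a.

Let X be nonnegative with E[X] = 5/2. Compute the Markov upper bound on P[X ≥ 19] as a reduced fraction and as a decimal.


μ = E[X] = 5/2, a = 19.
Markov: P[X ≥ 19] ≤ μ/a = (5/2)/19 = 5/38.
Numerically: ≈ 0.13158.
(Since a = 19 > μ = 2.50000, the bound 5/38 is < 1 and informative.)

P[X ≥ 19] ≤ 5/38 ≈ 0.13158.


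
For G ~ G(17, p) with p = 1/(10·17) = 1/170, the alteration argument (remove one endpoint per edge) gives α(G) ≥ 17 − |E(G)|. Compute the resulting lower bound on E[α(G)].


E[|E(G)|] = C(17, 2)·p = 136 · (1/170) = 4/5.
E[α(G)] ≥ n − E[|E(G)|] = 17 − 4/5 = 81/5.
Numerically: ≈ 16.2000.
(This is only a lower bound; the true E[α(G)] may be larger.)

E[α(G)] ≥ 81/5 ≈ 16.2000.


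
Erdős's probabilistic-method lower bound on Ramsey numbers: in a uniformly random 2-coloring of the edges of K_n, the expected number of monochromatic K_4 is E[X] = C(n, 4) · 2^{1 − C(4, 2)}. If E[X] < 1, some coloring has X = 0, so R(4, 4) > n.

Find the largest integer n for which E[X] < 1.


We need C(n, 4) · 2^{1 − 6} < 1, i.e. C(n, 4) < 2^{6 − 1} = 32.
Check values of n near the boundary:
  n = 4: C(4, 4) = 1; 1 < 32? YES
  n = 5: C(5, 4) = 5; 5 < 32? YES
  n = 6: C(6, 4) = 15; 15 < 32? YES
  n = 7: C(7, 4) = 35; 35 < 32? NO
  n = 8: C(8, 4) = 70; 70 < 32? NO
The largest n with C(n, 4) < 32 is n = 6 (where E[X] = 15/32 ≈ 0.468750). Hence R(4, 4) > 6, i.e. R(4, 4) ≥ 7.

Largest n = 6; hence R(4, 4) > 6.


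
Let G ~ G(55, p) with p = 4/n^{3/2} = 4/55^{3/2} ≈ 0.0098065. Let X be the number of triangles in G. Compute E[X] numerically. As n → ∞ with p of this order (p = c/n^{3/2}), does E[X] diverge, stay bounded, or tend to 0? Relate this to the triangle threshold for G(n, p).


Number of potential triangles: C(55, 3) = 26235.
Each occurs with probability p³ ≈ (0.0098065)³ ≈ 9.4307856e-07.
By linearity: E[X] = C(55, 3)·p³ ≈ 26235 · 9.4307856e-07 ≈ 0.02474.
Since α = 3/2 > 1, p = c/n^{3/2} = o(1/n) is below the triangle threshold p ~ 1/n. Asymptotically E[X] ~ (c³/6)·n^{3(1−α)} = (4³/6)·n^{-1.5} → 0, so by Markov's inequality G has no triangles w.h.p.

E[X] ≈ 0.02474; in regime p = Θ(1/n^{3/2}) E[X] tends to 0 (below the triangle threshold p ~ 1/n).


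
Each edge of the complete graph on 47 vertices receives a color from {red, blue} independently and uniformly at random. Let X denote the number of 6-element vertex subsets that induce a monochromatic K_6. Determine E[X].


Let X = Σ_S X_S over the C(47, 6) = 10737573 subsets S of size 6, where X_S = 1 if the K_6 on S is monochromatic.
For a fixed S, the K_6 on S has C(6, 2) = 15 edges. P[all 15 edges red] = (1/2)^15, and likewise for blue, so P[monochromatic] = 2·(1/2)^15 = 2^{1 − 15} = 1/16384.
By linearity of expectation: E[X] = C(47, 6) · 2^{1 − 15} = 10737573 · 1/16384 = 10737573/16384.
Numerically: E[X] ≈ 655.369.

E[X] = C(47,6)·2^(1−C(6,2)) = 10737573/16384 ≈ 655.369.


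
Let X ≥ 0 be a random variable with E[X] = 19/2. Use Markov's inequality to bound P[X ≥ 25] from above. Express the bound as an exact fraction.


μ = E[X] = 19/2, a = 25.
Markov: P[X ≥ 25] ≤ μ/a = (19/2)/25 = 19/50.
Numerically: ≈ 0.380.
(Since a = 25 > μ = 9.500, the bound 19/50 is < 1 and informative.)

P[X ≥ 25] ≤ 19/50 ≈ 0.380.


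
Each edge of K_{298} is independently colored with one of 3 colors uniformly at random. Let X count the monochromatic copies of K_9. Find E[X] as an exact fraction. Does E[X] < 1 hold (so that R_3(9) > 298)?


E[X] = C(298, 9) · 3^{1 − 36} = 45207677551849890 · 3^{−35} = 45207677551849890/50031545098999707.
As a reduced fraction: E[X] = 15069225850616630/16677181699666569 ≈ 0.904.
Is E[X] < 1? YES.
Since E[X] < 1, there exists a 3-coloring of K_{298} with no monochromatic K_9; hence R_3(9) > 298.

E[X] = 15069225850616630/16677181699666569 ≈ 0.904; E[X] < 1, so R_3(9) > 298.


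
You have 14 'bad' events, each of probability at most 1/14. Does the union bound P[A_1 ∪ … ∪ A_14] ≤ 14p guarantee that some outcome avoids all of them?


Union bound: P[∪_{i=1}^{14} A_i] ≤ Σ_i P[A_i] ≤ 14·p = 14·(1/14) = 1.
Numerically: 1 ≈ 1.000000.
Is 1 < 1? NO.
Since the bound 1 is ≥ 1, the union bound is uninformative here; it does NOT by itself certify existence.

14·p = 1 ≈ 1.000000; existence NOT certified by the union bound.


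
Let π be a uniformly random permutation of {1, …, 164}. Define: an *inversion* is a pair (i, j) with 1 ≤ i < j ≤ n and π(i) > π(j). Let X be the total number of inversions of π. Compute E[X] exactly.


Write X = Σ X_I over the C(164, 2) = 13366 pairs i < j, with X_I the indicator of one inversion.
There are 13366 indicators.
For each fixed pair i < j, the values π(i) and π(j) are two distinct elements of {1, …, 164} in uniformly random order; by symmetry P[π(i) > π(j)] = 1/2.
By linearity: E[X] = 13366 · (1/2) = C(164, 2) · (1/2) = 13366/2 = 6683 ≈ 6683.00000.

E[X] = 6683 = 6683.00000.


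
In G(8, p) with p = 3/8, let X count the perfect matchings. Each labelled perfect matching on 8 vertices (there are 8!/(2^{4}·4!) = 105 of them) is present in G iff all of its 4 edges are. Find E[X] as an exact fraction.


K_8 has 8!/(2^{4}·4!) = 105 labelled perfect matchings.
For each such perfect matching H, let X_H = 1 if all 4 edges of H are present in G. Then P[X_H = 1] = p^{4} = (3/8)^{4} = 81/4096.
By linearity: E[X] = Σ_H E[X_H] = 105 · p^{4} = 105 · 81/4096 = 8505/4096.
Numerically: E[X] ≈ 2.076.

E[X] = 105 · (3/8)^{4} = 8505/4096 ≈ 2.076.


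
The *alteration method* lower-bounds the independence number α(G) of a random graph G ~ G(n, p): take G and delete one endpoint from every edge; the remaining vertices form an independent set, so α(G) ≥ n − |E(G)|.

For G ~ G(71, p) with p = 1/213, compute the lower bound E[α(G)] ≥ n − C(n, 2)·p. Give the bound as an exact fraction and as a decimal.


E[|E(G)|] = C(71, 2)·p = 2485 · (1/213) = 35/3.
E[α(G)] ≥ n − E[|E(G)|] = 71 − 35/3 = 178/3.
Numerically: ≈ 59.33333.
(This is only a lower bound; the true E[α(G)] may be larger.)

E[α(G)] ≥ 178/3 ≈ 59.33333.


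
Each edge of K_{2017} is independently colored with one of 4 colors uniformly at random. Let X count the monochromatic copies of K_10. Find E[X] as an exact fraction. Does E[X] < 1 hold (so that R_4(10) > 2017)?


E[X] = C(2017, 10) · 4^{1 − 45} = 300324964434452596180990448 · 4^{−44} = 300324964434452596180990448/309485009821345068724781056.
As a reduced fraction: E[X] = 18770310277153287261311903/19342813113834066795298816 ≈ 0.9704023.
Is E[X] < 1? YES.
Since E[X] < 1, there exists a 4-coloring of K_{2017} with no monochromatic K_10; hence R_4(10) > 2017.

E[X] = 18770310277153287261311903/19342813113834066795298816 ≈ 0.9704023; E[X] < 1, so R_4(10) > 2017.


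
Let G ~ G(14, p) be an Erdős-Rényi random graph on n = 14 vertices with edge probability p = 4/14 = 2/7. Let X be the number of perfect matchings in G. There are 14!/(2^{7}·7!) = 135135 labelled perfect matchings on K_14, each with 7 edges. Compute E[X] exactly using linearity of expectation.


K_14 has 14!/(2^{7}·7!) = 135135 labelled perfect matchings.
For each such perfect matching H, let X_H = 1 if all 7 edges of H are present in G. Then P[X_H = 1] = p^{7} = (2/7)^{7} = 128/823543.
By linearity: E[X] = Σ_H E[X_H] = 135135 · p^{7} = 135135 · 128/823543 = 2471040/117649.
Numerically: E[X] ≈ 21.

E[X] = 135135 · (2/7)^{7} = 2471040/117649 ≈ 21.


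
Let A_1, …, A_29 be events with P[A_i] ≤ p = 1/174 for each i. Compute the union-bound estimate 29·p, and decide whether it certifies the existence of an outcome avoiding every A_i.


Union bound: P[∪_{i=1}^{29} A_i] ≤ Σ_i P[A_i] ≤ 29·p = 29·(1/174) = 1/6.
Numerically: 1/6 ≈ 0.167.
Is 1/6 < 1? YES.
Since P[∪ A_i] ≤ 1/6 < 1, the complement has P[∩ A_i^c] ≥ 1 − 1/6 = 5/6 > 0, so some outcome avoids every A_i.

29·p = 1/6 ≈ 0.167; existence CERTIFIED by the union bound.


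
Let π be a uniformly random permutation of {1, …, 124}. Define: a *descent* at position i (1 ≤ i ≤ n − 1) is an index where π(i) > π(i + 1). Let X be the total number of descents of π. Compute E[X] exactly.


Write X = Σ X_I over i = 1, …, 123, with X_I the indicator of one descent.
There are 123 indicators.
For each fixed i, the pair (π(i), π(i+1)) is a uniformly random ordered pair of distinct values from {1, …, 124}; by symmetry P[π(i) > π(i+1)] = 1/2.
By linearity: E[X] = 123 · (1/2) = (124 − 1) · (1/2) = 123/2 ≈ 61.500000.

E[X] = 123/2 = 61.500000.


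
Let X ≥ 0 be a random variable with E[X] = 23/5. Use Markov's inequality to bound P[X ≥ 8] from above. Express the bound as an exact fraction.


μ = E[X] = 23/5, a = 8.
Markov: P[X ≥ 8] ≤ μ/a = (23/5)/8 = 23/40.
Numerically: ≈ 0.57500.
(Since a = 8 > μ = 4.60000, the bound 23/40 is < 1 and informative.)

P[X ≥ 8] ≤ 23/40 ≈ 0.57500.
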